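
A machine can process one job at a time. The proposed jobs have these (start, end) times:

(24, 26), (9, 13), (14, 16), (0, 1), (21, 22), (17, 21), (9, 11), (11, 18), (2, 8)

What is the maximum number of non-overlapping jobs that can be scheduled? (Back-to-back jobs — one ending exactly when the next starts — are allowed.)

7

By end time: (0,1), (2,8), (9,11), (9,13), (14,16), (11,18), (17,21), (21,22), (24,26).
Pick (0,1); next start ≥ 1 → (2,8); next start ≥ 8 → (9,11); next start ≥ 11 → (14,16); next start ≥ 16 → (17,21); next start ≥ 21 → (21,22); next start ≥ 22 → (24,26).
Selected 7 jobs.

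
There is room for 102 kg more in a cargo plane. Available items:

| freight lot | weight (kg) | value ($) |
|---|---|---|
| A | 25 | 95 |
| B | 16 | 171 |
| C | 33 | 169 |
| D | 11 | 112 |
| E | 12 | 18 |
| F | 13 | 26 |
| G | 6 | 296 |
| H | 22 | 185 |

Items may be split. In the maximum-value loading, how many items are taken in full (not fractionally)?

Sort by value per unit weight and fill in that order.
Ratios (sorted): G 49.33, B 10.69, D 10.18, H 8.41, C 5.12, A 3.80, F 2.00, E 1.50
take G (6 @ 296); take B (16 @ 171); take D (11 @ 112); take H (22 @ 185); take C (33 @ 169); take 14/25 of A → 53.20. Capacity used 102/102.
5 item(s) taken whole; one partial (take 14/25 of A).

5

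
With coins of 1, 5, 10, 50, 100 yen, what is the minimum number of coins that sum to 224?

8

Use the largest denomination that fits, subtract, and repeat.
224 = 2×100 + 2×10 + 4×1
Total coins = 2 + 2 + 4 = 8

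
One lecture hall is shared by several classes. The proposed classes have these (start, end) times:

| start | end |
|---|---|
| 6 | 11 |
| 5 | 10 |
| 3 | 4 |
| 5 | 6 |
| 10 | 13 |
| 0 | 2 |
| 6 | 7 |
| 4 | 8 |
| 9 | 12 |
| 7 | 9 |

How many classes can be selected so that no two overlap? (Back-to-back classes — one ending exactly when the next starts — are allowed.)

By end time: (0,2), (3,4), (5,6), (6,7), (4,8), (7,9), (5,10), (6,11), (9,12), (10,13).
Pick (0,2); next start ≥ 2 → (3,4); next start ≥ 4 → (5,6); next start ≥ 6 → (6,7); next start ≥ 7 → (7,9); next start ≥ 9 → (9,12).
Selected 6 classes.

6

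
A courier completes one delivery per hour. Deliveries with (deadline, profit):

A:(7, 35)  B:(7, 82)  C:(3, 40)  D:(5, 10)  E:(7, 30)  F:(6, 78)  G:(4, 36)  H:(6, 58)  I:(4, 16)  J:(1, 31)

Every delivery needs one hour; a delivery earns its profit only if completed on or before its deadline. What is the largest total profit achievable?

By profit: B(d7,82), F(d6,78), H(d6,58), C(d3,40), G(d4,36), A(d7,35), J(d1,31), E(d7,30), I(d4,16), D(d5,10)
B→slot 7; F→slot 6; H→slot 5; C→slot 3; G→slot 4; A→slot 2; J→slot 1; E skipped; I skipped; D skipped.
Profit = 31 + 35 + 40 + 36 + 58 + 78 + 82 = 360

360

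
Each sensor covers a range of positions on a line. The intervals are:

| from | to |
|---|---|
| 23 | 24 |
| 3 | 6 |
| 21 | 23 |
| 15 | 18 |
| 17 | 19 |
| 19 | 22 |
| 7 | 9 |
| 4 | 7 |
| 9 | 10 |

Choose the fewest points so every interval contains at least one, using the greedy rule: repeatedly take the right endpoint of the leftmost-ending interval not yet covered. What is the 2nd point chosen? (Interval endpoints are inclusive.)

9

Sort by right endpoint; whenever an interval is uncovered, place a point at its right end.
By right end: [3,6]  [4,7]  [7,9]  [9,10]  [15,18]  [17,19]  [19,22]  [21,23]  [23,24]
[3,6] uncovered → point at 6; [7,9] uncovered → point at 9; [15,18] uncovered → point at 18; [19,22] uncovered → point at 22; [23,24] uncovered → point at 24.
Points: 6, 9, 18, 22, 24 (5 total).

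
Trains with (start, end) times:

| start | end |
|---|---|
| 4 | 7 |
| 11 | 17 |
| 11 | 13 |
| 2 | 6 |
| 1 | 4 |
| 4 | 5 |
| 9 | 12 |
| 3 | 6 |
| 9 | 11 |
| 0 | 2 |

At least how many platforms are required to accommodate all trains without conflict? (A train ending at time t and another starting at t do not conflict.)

4

The answer is the maximum number of intervals overlapping at any instant.
starts: [0, 1, 2, 3, 4, 4, 9, 9, 11, 11]
ends:   [2, 4, 5, 6, 6, 7, 11, 12, 13, 17]
s0→1 s1→2 e2→1 s2→2 s3→3 e4→2 s4→3 s4→4  — peak 4.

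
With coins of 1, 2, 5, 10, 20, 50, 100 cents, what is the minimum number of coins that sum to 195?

5

195 = 1×100 + 1×50 + 2×20 + 1×5
Total coins = 1 + 1 + 2 + 1 = 5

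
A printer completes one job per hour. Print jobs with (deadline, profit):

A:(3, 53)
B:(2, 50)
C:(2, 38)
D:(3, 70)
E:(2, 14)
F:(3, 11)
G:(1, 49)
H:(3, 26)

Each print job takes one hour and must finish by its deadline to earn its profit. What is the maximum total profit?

Sort by profit descending; place each in the latest free slot ≤ its deadline.
By profit: D(d3,70), A(d3,53), B(d2,50), G(d1,49), C(d2,38), H(d3,26), E(d2,14), F(d3,11)
D→slot 3; A→slot 2; B→slot 1; G skipped; C skipped; H skipped; E skipped; F skipped.
Profit = 50 + 53 + 70 = 173

173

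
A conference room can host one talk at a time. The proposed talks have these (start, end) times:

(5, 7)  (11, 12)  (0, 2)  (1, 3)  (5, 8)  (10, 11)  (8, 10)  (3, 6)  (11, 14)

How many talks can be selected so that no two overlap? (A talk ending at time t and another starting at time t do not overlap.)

By end time: (0,2), (1,3), (3,6), (5,7), (5,8), (8,10), (10,11), (11,12), (11,14).
Pick (0,2); next start ≥ 2 → (3,6); next start ≥ 6 → (8,10); next start ≥ 10 → (10,11); next start ≥ 11 → (11,12).
Selected 5 talks.

5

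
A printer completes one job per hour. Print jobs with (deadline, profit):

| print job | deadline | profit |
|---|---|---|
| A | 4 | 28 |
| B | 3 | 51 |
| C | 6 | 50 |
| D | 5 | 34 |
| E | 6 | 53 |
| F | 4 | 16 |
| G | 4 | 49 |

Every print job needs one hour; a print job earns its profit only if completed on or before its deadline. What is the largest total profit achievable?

Profit order: E=53 B=51 C=50 G=49 D=34 A=28 F=16
Assign: E→slot 6, B→slot 3, C→slot 5, G→slot 4, D→slot 2, A→slot 1, F skipped.
Slots: [1:A] [2:D] [3:B] [4:G] [5:C] [6:E]
Profit = 28 + 34 + 51 + 49 + 50 + 53 = 265

265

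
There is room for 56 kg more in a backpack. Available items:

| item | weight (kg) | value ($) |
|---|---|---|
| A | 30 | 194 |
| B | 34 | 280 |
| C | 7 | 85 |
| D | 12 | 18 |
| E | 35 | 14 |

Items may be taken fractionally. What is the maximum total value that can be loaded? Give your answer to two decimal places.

Sort by value per unit weight and fill in that order.
Order: C (85/7=12.14) > B (280/34=8.24) > A (194/30=6.47) > D (18/12=1.50) > E (14/35=0.40)
Fill: take C (7 @ 85) → take B (34 @ 280) → take 15/30 of A → 97.00; 56/56 used.
Total value = 462.00

462.00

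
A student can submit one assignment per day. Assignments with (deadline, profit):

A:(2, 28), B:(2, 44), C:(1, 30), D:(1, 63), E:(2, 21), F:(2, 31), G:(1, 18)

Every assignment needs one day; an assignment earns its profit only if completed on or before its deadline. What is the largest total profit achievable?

107

By profit: D(d1,63), B(d2,44), F(d2,31), C(d1,30), A(d2,28), E(d2,21), G(d1,18)
D→slot 1; B→slot 2; F skipped; C skipped; A skipped; E skipped; G skipped.
Profit = 63 + 44 = 107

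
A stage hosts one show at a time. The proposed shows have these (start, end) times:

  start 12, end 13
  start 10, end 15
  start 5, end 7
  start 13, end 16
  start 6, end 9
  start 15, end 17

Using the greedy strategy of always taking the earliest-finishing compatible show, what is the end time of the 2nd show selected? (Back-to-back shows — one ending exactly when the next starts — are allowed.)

By end time: (5,7), (6,9), (12,13), (10,15), (13,16), (15,17).
Pick (5,7); next start ≥ 7 → (12,13); next start ≥ 13 → (13,16).
Selected: (5,7) (12,13) (13,16)

13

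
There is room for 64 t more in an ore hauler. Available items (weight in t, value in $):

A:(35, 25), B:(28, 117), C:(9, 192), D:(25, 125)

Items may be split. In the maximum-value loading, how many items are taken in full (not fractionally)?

3

Order: C (192/9=21.33) > D (125/25=5.00) > B (117/28=4.18) > A (25/35=0.71)
Fill: take C (9 @ 192) → take D (25 @ 125) → take B (28 @ 117) → take 2/35 of A → 1.43; 64/64 used.
3 item(s) taken whole; one partial (take 2/35 of A).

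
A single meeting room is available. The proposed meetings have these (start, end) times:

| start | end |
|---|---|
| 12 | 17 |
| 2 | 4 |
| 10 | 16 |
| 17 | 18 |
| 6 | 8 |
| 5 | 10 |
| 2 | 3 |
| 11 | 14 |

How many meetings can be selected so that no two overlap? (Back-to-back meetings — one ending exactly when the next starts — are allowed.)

Greedy by earliest finish: after sorting by end time, pick each interval compatible with the last pick.
By end time: (2,3), (2,4), (6,8), (5,10), (11,14), (10,16), (12,17), (17,18).
Pick (2,3); next start ≥ 3 → (6,8); next start ≥ 8 → (11,14); next start ≥ 14 → (17,18).
Selected 4 meetings.

4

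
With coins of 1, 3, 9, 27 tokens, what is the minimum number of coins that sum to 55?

Greedy: take as many of the largest coin as possible, then repeat with the remainder.
55 = 2×27 + 1×1
Total coins = 2 + 1 = 3

3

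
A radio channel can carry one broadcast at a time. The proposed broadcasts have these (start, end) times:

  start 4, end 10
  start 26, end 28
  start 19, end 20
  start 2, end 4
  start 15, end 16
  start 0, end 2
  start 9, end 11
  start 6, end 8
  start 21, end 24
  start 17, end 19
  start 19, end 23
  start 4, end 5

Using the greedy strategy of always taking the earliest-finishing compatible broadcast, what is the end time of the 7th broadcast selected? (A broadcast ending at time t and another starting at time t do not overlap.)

Sorted by end: (0,2)  (2,4)  (4,5)  (6,8)  (4,10)  (9,11)  (15,16)  (17,19)  (19,20)  (19,23)  (21,24)  (26,28)
take (0,2); take (2,4); take (4,5); take (6,8); take (9,11); take (15,16); take (17,19); take (19,20); take (21,24); take (26,28).
Selected: (0,2) (2,4) (4,5) (6,8) (9,11) (15,16) (17,19) (19,20) (21,24) (26,28)

19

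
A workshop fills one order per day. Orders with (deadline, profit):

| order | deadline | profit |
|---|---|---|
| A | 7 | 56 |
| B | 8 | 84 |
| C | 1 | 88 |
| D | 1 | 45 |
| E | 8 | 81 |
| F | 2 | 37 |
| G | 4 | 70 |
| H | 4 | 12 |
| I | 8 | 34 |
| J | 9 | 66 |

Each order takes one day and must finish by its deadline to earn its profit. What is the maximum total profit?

Profit order: C=88 B=84 E=81 G=70 J=66 A=56 D=45 F=37 I=34 H=12
Assign: C→slot 1, B→slot 8, E→slot 7, G→slot 4, J→slot 9, A→slot 6, D skipped, F→slot 2, I→slot 5, H→slot 3.
Slots: [1:C] [2:F] [3:H] [4:G] [5:I] [6:A] [7:E] [8:B] [9:J]
Profit = 88 + 37 + 12 + 70 + 34 + 56 + 81 + 84 + 66 = 528

528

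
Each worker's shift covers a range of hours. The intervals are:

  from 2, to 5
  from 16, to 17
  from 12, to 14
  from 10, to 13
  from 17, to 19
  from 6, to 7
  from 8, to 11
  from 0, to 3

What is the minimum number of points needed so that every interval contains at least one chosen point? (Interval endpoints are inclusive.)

Process intervals by earliest right end; each time one isn't hit yet, stab at its right endpoint.
By right end: [0,3]  [2,5]  [6,7]  [8,11]  [10,13]  [12,14]  [16,17]  [17,19]
[0,3] uncovered → point at 3; [6,7] uncovered → point at 7; [8,11] uncovered → point at 11; [12,14] uncovered → point at 14; [16,17] uncovered → point at 17.
Points: 3, 7, 11, 14, 17 (5 total).

5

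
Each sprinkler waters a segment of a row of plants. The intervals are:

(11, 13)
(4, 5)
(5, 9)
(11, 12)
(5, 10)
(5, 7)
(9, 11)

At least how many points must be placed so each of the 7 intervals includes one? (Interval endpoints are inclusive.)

2

By right end: [4,5]  [5,7]  [5,9]  [5,10]  [9,11]  [11,12]  [11,13]
[4,5] uncovered → point at 5; [9,11] uncovered → point at 11.
Points: 5, 11 (2 total).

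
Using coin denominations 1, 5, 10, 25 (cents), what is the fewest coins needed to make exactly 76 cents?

4

76 = 3×25 + 1×1
Total coins = 3 + 1 = 4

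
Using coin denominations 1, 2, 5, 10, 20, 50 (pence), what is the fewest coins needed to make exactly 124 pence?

Greedy: take as many of the largest coin as possible, then repeat with the remainder.
124 − 2×50→24 − 1×20→4 − 2×2→0
Total coins = 2 + 1 + 2 = 5

5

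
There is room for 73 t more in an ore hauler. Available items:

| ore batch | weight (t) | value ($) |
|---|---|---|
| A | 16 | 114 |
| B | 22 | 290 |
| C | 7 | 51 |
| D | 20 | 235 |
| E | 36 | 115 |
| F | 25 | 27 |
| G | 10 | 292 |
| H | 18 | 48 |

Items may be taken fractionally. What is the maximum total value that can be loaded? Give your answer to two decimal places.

Order: G (292/10=29.20) > B (290/22=13.18) > D (235/20=11.75) > C (51/7=7.29) > A (114/16=7.12) > E (115/36=3.19) > H (48/18=2.67) > F (27/25=1.08)
Fill: take G (10 @ 292) → take B (22 @ 290) → take D (20 @ 235) → take C (7 @ 51) → take 14/16 of A → 99.75; 73/73 used.
Total value = 967.75

967.75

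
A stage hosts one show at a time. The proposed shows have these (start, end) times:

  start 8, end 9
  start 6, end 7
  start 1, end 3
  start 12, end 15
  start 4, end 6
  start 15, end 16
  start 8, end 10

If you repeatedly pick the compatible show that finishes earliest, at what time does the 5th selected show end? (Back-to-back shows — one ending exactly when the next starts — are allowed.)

15

By end time: (1,3), (4,6), (6,7), (8,9), (8,10), (12,15), (15,16).
Pick (1,3); next start ≥ 3 → (4,6); next start ≥ 6 → (6,7); next start ≥ 7 → (8,9); next start ≥ 9 → (12,15); next start ≥ 15 → (15,16).
Selected: (1,3) (4,6) (6,7) (8,9) (12,15) (15,16)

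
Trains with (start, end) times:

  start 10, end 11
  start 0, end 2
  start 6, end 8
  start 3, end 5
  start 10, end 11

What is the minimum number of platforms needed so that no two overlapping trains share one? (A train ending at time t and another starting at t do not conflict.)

2

Count concurrent intervals with a sweep; the peak is the room count.
starts: [0, 3, 6, 10, 10]
ends:   [2, 5, 8, 11, 11]
s0→1 e2→0 s3→1 e5→0 s6→1 e8→0 s10→1 s10→2  — peak 2.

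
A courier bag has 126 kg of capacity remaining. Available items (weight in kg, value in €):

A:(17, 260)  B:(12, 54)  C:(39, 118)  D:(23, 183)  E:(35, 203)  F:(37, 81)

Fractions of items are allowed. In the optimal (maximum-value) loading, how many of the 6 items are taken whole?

Greedy by value/weight ratio, highest first.
Order: A (260/17=15.29) > D (183/23=7.96) > E (203/35=5.80) > B (54/12=4.50) > C (118/39=3.03) > F (81/37=2.19)
Fill: take A (17 @ 260) → take D (23 @ 183) → take E (35 @ 203) → take B (12 @ 54) → take C (39 @ 118); 126/126 used.
5 item(s) taken whole.

5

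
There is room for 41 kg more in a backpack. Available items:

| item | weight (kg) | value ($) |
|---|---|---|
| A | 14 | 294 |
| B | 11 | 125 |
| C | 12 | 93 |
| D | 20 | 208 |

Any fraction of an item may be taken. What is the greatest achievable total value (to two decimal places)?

Order: A (294/14=21.00) > B (125/11=11.36) > D (208/20=10.40) > C (93/12=7.75)
Fill: take A (14 @ 294) → take B (11 @ 125) → take 16/20 of D → 166.40; 41/41 used.
Total value = 585.40

585.40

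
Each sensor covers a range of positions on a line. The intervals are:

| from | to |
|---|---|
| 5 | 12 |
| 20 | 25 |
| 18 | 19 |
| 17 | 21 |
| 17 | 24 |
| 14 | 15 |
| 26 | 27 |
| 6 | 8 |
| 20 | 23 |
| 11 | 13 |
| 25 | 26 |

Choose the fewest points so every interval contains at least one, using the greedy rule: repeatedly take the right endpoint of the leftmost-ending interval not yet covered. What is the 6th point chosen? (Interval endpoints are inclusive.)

By right end: [6,8]  [5,12]  [11,13]  [14,15]  [18,19]  [17,21]  [20,23]  [17,24]  [20,25]  [25,26]  [26,27]
[6,8] uncovered → point at 8; [11,13] uncovered → point at 13; [14,15] uncovered → point at 15; [18,19] uncovered → point at 19; [20,23] uncovered → point at 23; [25,26] uncovered → point at 26.
Points: 8, 13, 15, 19, 23, 26 (6 total).

26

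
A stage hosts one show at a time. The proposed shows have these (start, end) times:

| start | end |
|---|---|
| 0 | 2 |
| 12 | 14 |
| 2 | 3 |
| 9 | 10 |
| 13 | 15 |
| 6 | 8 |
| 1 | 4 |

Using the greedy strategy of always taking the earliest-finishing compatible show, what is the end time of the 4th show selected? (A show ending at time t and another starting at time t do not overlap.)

10

Sorted by end: (0,2)  (2,3)  (1,4)  (6,8)  (9,10)  (12,14)  (13,15)
take (0,2); take (2,3); take (6,8); take (9,10); take (12,14).
Selected: (0,2) (2,3) (6,8) (9,10) (12,14)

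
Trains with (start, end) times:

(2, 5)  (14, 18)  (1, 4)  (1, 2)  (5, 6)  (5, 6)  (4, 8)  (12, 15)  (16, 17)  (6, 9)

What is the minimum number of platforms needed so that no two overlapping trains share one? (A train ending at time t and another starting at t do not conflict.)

3

The answer is the maximum number of intervals overlapping at any instant.
starts: [1, 1, 2, 4, 5, 5, 6, 12, 14, 16]
ends:   [2, 4, 5, 6, 6, 8, 9, 15, 17, 18]
s1→1 s1→2 e2→1 s2→2 e4→1 s4→2 e5→1 s5→2 s5→3  — peak 3.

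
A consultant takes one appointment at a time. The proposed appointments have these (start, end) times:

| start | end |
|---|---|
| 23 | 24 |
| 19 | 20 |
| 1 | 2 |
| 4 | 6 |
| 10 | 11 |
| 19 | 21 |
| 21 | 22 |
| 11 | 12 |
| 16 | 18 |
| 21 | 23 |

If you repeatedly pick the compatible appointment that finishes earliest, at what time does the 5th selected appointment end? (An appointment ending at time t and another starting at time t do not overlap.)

Order by finish time; keep every interval that doesn't clash with the previous kept one.
By end time: (1,2), (4,6), (10,11), (11,12), (16,18), (19,20), (19,21), (21,22), (21,23), (23,24).
Pick (1,2); next start ≥ 2 → (4,6); next start ≥ 6 → (10,11); next start ≥ 11 → (11,12); next start ≥ 12 → (16,18); next start ≥ 18 → (19,20); next start ≥ 20 → (21,22); next start ≥ 22 → (23,24).
Selected: (1,2) (4,6) (10,11) (11,12) (16,18) (19,20) (21,22) (23,24)

18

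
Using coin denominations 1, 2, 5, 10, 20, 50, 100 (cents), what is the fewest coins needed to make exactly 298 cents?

8

298 − 2×100→98 − 1×50→48 − 2×20→8 − 1×5→3 − 1×2→1 − 1×1→0
Total coins = 2 + 1 + 2 + 1 + 1 + 1 = 8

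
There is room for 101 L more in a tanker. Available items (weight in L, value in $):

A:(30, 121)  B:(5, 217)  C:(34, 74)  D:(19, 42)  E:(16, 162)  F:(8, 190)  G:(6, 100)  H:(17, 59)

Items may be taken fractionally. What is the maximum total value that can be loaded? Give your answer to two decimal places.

891.00

Greedy by value/weight ratio, highest first.
Order: B (217/5=43.40) > F (190/8=23.75) > G (100/6=16.67) > E (162/16=10.12) > A (121/30=4.03) > H (59/17=3.47) > D (42/19=2.21) > C (74/34=2.18)
Fill: take B (5 @ 217) → take F (8 @ 190) → take G (6 @ 100) → take E (16 @ 162) → take A (30 @ 121) → take H (17 @ 59) → take D (19 @ 42); 101/101 used.
Total value = 891.00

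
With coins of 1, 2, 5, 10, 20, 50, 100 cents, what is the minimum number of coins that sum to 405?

405 = 4×100 + 1×5
Total coins = 4 + 1 = 5

5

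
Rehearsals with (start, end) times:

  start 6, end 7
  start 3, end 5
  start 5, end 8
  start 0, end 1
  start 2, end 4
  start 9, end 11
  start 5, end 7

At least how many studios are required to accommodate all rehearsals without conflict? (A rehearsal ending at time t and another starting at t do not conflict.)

Count concurrent intervals with a sweep; the peak is the room count.
starts: [0, 2, 3, 5, 5, 6, 9]
ends:   [1, 4, 5, 7, 7, 8, 11]
s0→1 e1→0 s2→1 s3→2 e4→1 e5→0 s5→1 s5→2 s6→3  — peak 3.

3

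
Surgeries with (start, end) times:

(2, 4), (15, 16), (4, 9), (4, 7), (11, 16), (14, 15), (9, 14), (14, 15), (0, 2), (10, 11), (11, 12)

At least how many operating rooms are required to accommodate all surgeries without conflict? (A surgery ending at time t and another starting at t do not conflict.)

The answer is the maximum number of intervals overlapping at any instant.
Events (time:±→running): 0:+→1 2:-→0 2:+→1 4:-→0 4:+→1 4:+→2 7:-→1 9:-→0 9:+→1 10:+→2 11:-→1 11:+→2 11:+→3 … peak 3.

3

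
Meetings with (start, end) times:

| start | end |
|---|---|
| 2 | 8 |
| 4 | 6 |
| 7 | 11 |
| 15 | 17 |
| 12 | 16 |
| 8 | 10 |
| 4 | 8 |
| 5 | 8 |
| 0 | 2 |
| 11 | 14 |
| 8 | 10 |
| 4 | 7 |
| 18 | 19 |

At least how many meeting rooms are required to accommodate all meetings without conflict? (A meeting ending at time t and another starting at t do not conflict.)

Count concurrent intervals with a sweep; the peak is the room count.
Events (time:±→running): 0:+→1 2:-→0 2:+→1 4:+→2 4:+→3 4:+→4 5:+→5 … peak 5.

5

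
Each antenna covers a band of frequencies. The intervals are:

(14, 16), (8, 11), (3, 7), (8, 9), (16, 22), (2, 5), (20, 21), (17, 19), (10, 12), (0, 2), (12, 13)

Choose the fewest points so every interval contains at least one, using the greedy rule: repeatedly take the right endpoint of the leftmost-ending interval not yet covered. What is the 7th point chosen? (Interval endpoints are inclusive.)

Process intervals by earliest right end; each time one isn't hit yet, stab at its right endpoint.
Sorted: [0,2] [2,5] [3,7] [8,9] [8,11] [10,12] [12,13] [14,16] [17,19] [20,21] [16,22]
{[0,2],[2,5]} hit by 2; {[3,7]} hit by 7; {[8,9],[8,11]} hit by 9; {[10,12],[12,13]} hit by 12; {[14,16]} hit by 16; {[17,19]} hit by 19; {[20,21],[16,22]} hit by 21.
Points: 2, 7, 9, 12, 16, 19, 21 (7 total).

21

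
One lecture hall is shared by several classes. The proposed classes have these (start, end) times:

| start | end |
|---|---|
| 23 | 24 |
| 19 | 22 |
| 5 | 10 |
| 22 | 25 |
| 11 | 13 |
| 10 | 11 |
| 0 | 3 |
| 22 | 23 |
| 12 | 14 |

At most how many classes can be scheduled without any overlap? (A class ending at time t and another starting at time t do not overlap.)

7

Order by finish time; keep every interval that doesn't clash with the previous kept one.
By end time: (0,3), (5,10), (10,11), (11,13), (12,14), (19,22), (22,23), (23,24), (22,25).
Pick (0,3); next start ≥ 3 → (5,10); next start ≥ 10 → (10,11); next start ≥ 11 → (11,13); next start ≥ 13 → (19,22); next start ≥ 22 → (22,23); next start ≥ 23 → (23,24).
Selected 7 classes.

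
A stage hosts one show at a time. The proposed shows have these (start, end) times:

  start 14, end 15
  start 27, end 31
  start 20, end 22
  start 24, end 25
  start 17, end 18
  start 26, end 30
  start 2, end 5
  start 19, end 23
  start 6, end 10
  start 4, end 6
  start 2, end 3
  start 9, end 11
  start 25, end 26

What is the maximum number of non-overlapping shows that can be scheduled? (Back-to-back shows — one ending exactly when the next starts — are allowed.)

9

Sorted by end: (2,3)  (2,5)  (4,6)  (6,10)  (9,11)  (14,15)  (17,18)  (20,22)  (19,23)  (24,25)  (25,26)  (26,30)  (27,31)
take (2,3); take (4,6); take (6,10); take (14,15); take (17,18); take (20,22); take (24,25); take (25,26); take (26,30); skip (27,31).
Selected 9 shows.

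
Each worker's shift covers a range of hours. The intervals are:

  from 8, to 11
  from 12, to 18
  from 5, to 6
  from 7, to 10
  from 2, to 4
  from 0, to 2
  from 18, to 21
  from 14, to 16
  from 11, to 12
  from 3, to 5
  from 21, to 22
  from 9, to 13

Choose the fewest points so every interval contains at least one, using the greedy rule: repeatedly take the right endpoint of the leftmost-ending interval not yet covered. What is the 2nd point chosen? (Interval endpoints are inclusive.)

5

Sorted: [0,2] [2,4] [3,5] [5,6] [7,10] [8,11] [11,12] [9,13] [14,16] [12,18] [18,21] [21,22]
{[0,2],[2,4]} hit by 2; {[3,5],[5,6]} hit by 5; {[7,10],[8,11]} hit by 10; {[11,12],[9,13]} hit by 12; {[14,16],[12,18]} hit by 16; {[18,21],[21,22]} hit by 21.
Points: 2, 5, 10, 12, 16, 21 (6 total).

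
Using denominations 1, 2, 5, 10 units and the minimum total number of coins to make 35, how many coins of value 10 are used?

35 = 3×10 + 1×5
Count of 10: 3

3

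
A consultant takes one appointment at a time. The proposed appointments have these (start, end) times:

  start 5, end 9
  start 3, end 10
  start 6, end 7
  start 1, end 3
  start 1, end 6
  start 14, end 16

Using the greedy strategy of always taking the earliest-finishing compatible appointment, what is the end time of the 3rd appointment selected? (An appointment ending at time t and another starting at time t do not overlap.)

16

By end time: (1,3), (1,6), (6,7), (5,9), (3,10), (14,16).
Pick (1,3); next start ≥ 3 → (6,7); next start ≥ 7 → (14,16).
Selected: (1,3) (6,7) (14,16)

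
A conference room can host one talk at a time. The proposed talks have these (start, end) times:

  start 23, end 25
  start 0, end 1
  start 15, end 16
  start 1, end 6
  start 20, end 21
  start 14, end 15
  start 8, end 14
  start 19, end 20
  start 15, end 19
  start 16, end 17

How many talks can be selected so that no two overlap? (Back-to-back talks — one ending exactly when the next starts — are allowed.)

Order by finish time; keep every interval that doesn't clash with the previous kept one.
By end time: (0,1), (1,6), (8,14), (14,15), (15,16), (16,17), (15,19), (19,20), (20,21), (23,25).
Pick (0,1); next start ≥ 1 → (1,6); next start ≥ 6 → (8,14); next start ≥ 14 → (14,15); next start ≥ 15 → (15,16); next start ≥ 16 → (16,17); next start ≥ 17 → (19,20); next start ≥ 20 → (20,21); next start ≥ 21 → (23,25).
Selected 9 talks.

9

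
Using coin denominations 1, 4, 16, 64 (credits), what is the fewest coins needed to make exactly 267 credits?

267 = 4×64 + 2×4 + 3×1
Total coins = 4 + 2 + 3 = 9

9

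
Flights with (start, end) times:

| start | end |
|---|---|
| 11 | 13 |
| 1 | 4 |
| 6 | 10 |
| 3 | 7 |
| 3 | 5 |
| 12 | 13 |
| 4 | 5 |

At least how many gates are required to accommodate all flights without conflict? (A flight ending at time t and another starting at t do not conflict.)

The answer is the maximum number of intervals overlapping at any instant.
starts: [1, 3, 3, 4, 6, 11, 12]
ends:   [4, 5, 5, 7, 10, 13, 13]
s1→1 s3→2 s3→3  — peak 3.

3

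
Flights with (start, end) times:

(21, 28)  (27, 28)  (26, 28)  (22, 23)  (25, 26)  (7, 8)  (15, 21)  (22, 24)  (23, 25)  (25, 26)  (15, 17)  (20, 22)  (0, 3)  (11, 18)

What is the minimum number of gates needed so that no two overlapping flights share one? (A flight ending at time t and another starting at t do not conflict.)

3

starts: [0, 7, 11, 15, 15, 20, 21, 22, 22, 23, 25, 25, 26, 27]
ends:   [3, 8, 17, 18, 21, 22, 23, 24, 25, 26, 26, 28, 28, 28]
s0→1 e3→0 s7→1 e8→0 s11→1 s15→2 s15→3  — peak 3.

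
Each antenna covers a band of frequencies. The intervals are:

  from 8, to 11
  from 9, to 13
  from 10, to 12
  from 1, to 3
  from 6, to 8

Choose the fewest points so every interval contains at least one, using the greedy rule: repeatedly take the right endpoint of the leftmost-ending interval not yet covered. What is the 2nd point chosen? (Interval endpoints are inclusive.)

Process intervals by earliest right end; each time one isn't hit yet, stab at its right endpoint.
Sorted: [1,3] [6,8] [8,11] [10,12] [9,13]
{[1,3]} hit by 3; {[6,8],[8,11]} hit by 8; {[10,12],[9,13]} hit by 12.
Points: 3, 8, 12 (3 total).

8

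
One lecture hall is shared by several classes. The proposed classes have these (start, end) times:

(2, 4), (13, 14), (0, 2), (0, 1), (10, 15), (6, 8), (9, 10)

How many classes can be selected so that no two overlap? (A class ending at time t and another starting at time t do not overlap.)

By end time: (0,1), (0,2), (2,4), (6,8), (9,10), (13,14), (10,15).
Pick (0,1); next start ≥ 1 → (2,4); next start ≥ 4 → (6,8); next start ≥ 8 → (9,10); next start ≥ 10 → (13,14).
Selected 5 classes.

5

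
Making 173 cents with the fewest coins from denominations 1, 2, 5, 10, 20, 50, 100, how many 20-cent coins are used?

173 = 1×100 + 1×50 + 1×20 + 1×2 + 1×1
Count of 20: 1

1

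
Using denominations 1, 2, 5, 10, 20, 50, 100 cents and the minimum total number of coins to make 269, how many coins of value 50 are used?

1

269 − 2×100→69 − 1×50→19 − 1×10→9 − 1×5→4 − 2×2→0
Count of 50: 1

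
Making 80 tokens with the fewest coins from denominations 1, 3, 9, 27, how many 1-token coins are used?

2

80 = 2×27 + 2×9 + 2×3 + 2×1
Count of 1: 2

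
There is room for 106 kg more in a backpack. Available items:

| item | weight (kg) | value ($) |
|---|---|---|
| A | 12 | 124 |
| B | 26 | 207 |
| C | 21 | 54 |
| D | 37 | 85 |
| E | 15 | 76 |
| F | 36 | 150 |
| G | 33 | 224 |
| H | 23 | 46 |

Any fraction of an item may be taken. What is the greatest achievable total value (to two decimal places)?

Ratios (sorted): A 10.33, B 7.96, G 6.79, E 5.07, F 4.17, C 2.57, D 2.30, H 2.00
take A (12 @ 124); take B (26 @ 207); take G (33 @ 224); take E (15 @ 76); take 20/36 of F → 83.33. Capacity used 106/106.
Total value = 714.33

714.33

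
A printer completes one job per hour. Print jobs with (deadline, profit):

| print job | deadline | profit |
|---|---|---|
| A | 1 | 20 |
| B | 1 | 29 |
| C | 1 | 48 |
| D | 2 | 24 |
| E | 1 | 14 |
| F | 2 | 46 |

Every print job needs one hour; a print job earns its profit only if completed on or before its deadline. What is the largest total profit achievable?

94

By profit: C(d1,48), F(d2,46), B(d1,29), D(d2,24), A(d1,20), E(d1,14)
C→slot 1; F→slot 2; B skipped; D skipped; A skipped; E skipped.
Profit = 48 + 46 = 94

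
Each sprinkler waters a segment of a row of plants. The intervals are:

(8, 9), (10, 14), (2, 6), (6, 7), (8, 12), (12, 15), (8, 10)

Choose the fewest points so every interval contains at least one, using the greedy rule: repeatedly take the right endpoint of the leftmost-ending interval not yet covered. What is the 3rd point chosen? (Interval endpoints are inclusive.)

Sorted: [2,6] [6,7] [8,9] [8,10] [8,12] [10,14] [12,15]
{[2,6],[6,7]} hit by 6; {[8,9],[8,10],[8,12]} hit by 9; {[10,14],[12,15]} hit by 14.
Points: 6, 9, 14 (3 total).

14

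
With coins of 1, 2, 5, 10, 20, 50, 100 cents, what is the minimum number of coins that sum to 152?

3

Use the largest denomination that fits, subtract, and repeat.
152 = 1×100 + 1×50 + 1×2
Total coins = 1 + 1 + 1 = 3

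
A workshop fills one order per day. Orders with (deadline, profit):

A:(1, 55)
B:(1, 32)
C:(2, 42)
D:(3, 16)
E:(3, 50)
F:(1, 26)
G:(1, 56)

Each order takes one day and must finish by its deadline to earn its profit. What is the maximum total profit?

148

Take jobs in profit order; each goes to the latest open slot no later than its deadline.
By profit: G(d1,56), A(d1,55), E(d3,50), C(d2,42), B(d1,32), F(d1,26), D(d3,16)
G→slot 1; A skipped; E→slot 3; C→slot 2; B skipped; F skipped; D skipped.
Profit = 56 + 42 + 50 = 148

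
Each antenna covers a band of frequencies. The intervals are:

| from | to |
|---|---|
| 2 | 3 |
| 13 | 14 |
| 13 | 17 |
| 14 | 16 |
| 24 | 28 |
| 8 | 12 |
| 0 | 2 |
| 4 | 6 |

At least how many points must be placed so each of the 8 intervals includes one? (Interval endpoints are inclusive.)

By right end: [0,2]  [2,3]  [4,6]  [8,12]  [13,14]  [14,16]  [13,17]  [24,28]
[0,2] uncovered → point at 2; [4,6] uncovered → point at 6; [8,12] uncovered → point at 12; [13,14] uncovered → point at 14; [24,28] uncovered → point at 28.
Points: 2, 6, 12, 14, 28 (5 total).

5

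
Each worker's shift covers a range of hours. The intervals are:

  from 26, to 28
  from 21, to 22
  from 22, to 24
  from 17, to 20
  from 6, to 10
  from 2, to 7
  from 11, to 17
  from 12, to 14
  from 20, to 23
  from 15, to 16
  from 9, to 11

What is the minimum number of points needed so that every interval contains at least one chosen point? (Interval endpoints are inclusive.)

Sorted: [2,7] [6,10] [9,11] [12,14] [15,16] [11,17] [17,20] [21,22] [20,23] [22,24] [26,28]
{[2,7],[6,10]} hit by 7; {[9,11]} hit by 11; {[12,14]} hit by 14; {[15,16],[11,17]} hit by 16; {[17,20]} hit by 20; {[21,22],[20,23],[22,24]} hit by 22; {[26,28]} hit by 28.
Points: 7, 11, 14, 16, 20, 22, 28 (7 total).

7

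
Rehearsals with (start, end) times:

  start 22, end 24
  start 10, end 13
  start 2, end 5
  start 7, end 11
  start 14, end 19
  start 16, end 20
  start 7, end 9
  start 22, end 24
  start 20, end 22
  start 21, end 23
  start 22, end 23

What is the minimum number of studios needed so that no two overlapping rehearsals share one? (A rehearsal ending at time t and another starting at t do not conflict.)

4

Events (time:±→running): 2:+→1 5:-→0 7:+→1 7:+→2 9:-→1 10:+→2 11:-→1 13:-→0 14:+→1 16:+→2 19:-→1 20:-→0 20:+→1 21:+→2 22:-→1 22:+→2 22:+→3 22:+→4 … peak 4.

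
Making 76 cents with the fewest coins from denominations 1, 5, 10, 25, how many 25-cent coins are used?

Use the largest denomination that fits, subtract, and repeat.
76 = 3×25 + 1×1
Count of 25: 3

3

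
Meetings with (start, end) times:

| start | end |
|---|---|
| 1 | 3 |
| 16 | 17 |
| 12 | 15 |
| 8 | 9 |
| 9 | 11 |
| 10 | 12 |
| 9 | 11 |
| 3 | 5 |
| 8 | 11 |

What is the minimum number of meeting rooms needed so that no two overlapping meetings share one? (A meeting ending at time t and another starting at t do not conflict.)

The answer is the maximum number of intervals overlapping at any instant.
Events (time:±→running): 1:+→1 3:-→0 3:+→1 5:-→0 8:+→1 8:+→2 9:-→1 9:+→2 9:+→3 10:+→4 … peak 4.

4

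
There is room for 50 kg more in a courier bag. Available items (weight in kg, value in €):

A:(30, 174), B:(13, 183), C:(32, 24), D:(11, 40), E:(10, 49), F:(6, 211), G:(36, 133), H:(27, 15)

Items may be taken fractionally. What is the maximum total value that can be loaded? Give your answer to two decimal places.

Sort by value per unit weight and fill in that order.
Ratios (sorted): F 35.17, B 14.08, A 5.80, E 4.90, G 3.69, D 3.64, C 0.75, H 0.56
take F (6 @ 211); take B (13 @ 183); take A (30 @ 174); take 1/10 of E → 4.90. Capacity used 50/50.
Total value = 572.90

572.90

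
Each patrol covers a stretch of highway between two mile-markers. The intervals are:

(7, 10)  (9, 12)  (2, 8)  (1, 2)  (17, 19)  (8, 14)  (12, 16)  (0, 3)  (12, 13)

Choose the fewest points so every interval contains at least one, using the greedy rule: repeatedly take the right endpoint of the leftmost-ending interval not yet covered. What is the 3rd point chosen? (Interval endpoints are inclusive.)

13

By right end: [1,2]  [0,3]  [2,8]  [7,10]  [9,12]  [12,13]  [8,14]  [12,16]  [17,19]
[1,2] uncovered → point at 2; [7,10] uncovered → point at 10; [12,13] uncovered → point at 13; [17,19] uncovered → point at 19.
Points: 2, 10, 13, 19 (4 total).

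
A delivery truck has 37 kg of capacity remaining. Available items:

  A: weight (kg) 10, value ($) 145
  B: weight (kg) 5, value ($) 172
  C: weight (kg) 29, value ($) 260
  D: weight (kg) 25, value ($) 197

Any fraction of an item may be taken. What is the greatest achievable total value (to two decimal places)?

Greedy by value/weight ratio, highest first.
Order: B (172/5=34.40) > A (145/10=14.50) > C (260/29=8.97) > D (197/25=7.88)
Fill: take B (5 @ 172) → take A (10 @ 145) → take 22/29 of C → 197.24; 37/37 used.
Total value = 514.24

514.24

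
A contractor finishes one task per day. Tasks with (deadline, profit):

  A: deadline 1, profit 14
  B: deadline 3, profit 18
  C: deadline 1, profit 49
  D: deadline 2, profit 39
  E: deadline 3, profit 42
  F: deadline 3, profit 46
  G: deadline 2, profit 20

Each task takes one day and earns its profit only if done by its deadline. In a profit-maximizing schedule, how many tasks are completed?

3

Profit order: C=49 F=46 E=42 D=39 G=20 B=18 A=14
Assign: C→slot 1, F→slot 3, E→slot 2, D skipped, G skipped, B skipped, A skipped.
Slots: [1:C] [2:E] [3:F]
3 of 7 scheduled.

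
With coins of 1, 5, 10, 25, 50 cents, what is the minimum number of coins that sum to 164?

164 = 3×50 + 1×10 + 4×1
Total coins = 3 + 1 + 4 = 8

8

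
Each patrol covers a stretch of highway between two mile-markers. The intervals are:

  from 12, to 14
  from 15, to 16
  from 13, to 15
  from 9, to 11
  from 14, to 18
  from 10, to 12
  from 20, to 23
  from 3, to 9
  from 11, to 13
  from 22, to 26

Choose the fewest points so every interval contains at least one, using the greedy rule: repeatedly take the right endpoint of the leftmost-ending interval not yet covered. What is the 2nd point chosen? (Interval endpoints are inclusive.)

Sort by right endpoint; whenever an interval is uncovered, place a point at its right end.
By right end: [3,9]  [9,11]  [10,12]  [11,13]  [12,14]  [13,15]  [15,16]  [14,18]  [20,23]  [22,26]
[3,9] uncovered → point at 9; [10,12] uncovered → point at 12; [13,15] uncovered → point at 15; [20,23] uncovered → point at 23.
Points: 9, 12, 15, 23 (4 total).

12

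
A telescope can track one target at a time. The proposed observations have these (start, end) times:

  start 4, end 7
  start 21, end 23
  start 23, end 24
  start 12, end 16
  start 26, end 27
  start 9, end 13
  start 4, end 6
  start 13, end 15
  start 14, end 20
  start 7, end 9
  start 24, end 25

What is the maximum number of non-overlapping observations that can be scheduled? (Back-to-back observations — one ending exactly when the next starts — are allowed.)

Sort by end time and greedily take each interval whose start is ≥ the last chosen end.
Sorted by end: (4,6)  (4,7)  (7,9)  (9,13)  (13,15)  (12,16)  (14,20)  (21,23)  (23,24)  (24,25)  (26,27)
take (4,6); skip (4,7); take (7,9); take (9,13); take (13,15); skip (14,20); take (21,23); take (23,24); take (24,25); take (26,27).
Selected 8 observations.

8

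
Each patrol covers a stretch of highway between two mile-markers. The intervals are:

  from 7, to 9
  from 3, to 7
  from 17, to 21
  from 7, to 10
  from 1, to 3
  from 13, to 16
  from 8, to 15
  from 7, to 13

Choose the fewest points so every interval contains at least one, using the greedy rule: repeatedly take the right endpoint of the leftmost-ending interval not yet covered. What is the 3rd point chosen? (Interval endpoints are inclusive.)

16

Sorted: [1,3] [3,7] [7,9] [7,10] [7,13] [8,15] [13,16] [17,21]
{[1,3],[3,7]} hit by 3; {[7,9],[7,10],[7,13],[8,15]} hit by 9; {[13,16]} hit by 16; {[17,21]} hit by 21.
Points: 3, 9, 16, 21 (4 total).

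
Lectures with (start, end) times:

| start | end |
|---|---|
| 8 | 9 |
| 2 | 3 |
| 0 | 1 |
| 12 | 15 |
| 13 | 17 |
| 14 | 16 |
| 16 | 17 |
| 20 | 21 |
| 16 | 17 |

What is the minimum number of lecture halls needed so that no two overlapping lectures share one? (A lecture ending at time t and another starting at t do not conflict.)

The answer is the maximum number of intervals overlapping at any instant.
Events (time:±→running): 0:+→1 1:-→0 2:+→1 3:-→0 8:+→1 9:-→0 12:+→1 13:+→2 14:+→3 … peak 3.

3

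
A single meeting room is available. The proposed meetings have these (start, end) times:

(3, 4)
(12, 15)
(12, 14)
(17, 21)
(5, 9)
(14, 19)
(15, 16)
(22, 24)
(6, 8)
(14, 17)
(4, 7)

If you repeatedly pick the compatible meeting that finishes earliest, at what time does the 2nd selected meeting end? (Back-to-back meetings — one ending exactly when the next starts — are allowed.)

7

Greedy by earliest finish: after sorting by end time, pick each interval compatible with the last pick.
Sorted by end: (3,4)  (4,7)  (6,8)  (5,9)  (12,14)  (12,15)  (15,16)  (14,17)  (14,19)  (17,21)  (22,24)
take (3,4); take (4,7); take (12,14); take (15,16); take (17,21); take (22,24).
Selected: (3,4) (4,7) (12,14) (15,16) (17,21) (22,24)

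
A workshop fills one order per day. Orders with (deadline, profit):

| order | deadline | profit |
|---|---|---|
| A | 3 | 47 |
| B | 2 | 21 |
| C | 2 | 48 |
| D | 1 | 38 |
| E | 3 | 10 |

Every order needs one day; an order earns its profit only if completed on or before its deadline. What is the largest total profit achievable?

133

Take jobs in profit order; each goes to the latest open slot no later than its deadline.
Profit order: C=48 A=47 D=38 B=21 E=10
Assign: C→slot 2, A→slot 3, D→slot 1, B skipped, E skipped.
Slots: [1:D] [2:C] [3:A]
Profit = 38 + 48 + 47 = 133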